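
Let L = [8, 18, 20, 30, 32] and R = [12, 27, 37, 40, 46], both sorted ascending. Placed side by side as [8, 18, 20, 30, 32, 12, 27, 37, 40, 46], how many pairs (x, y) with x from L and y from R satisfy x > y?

6 split inversions

Take each right-half value and tally the left-half values above it:
r = 12: 18, 20, 30, 32 → 4
r = 27: 30, 32 → 2
r = 37: none → 0
r = 40: none → 0
r = 46: none → 0
Cross-inversions: 4 + 2 + 0 + 0 + 0 = 6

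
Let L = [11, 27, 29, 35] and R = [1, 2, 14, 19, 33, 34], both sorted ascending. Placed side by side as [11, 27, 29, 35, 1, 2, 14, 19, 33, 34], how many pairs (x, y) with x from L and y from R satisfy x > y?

For each element r of the right run, count left-run elements greater than r:
r = 1: 11, 27, 29, 35 → 4
r = 2: 11, 27, 29, 35 → 4
r = 14: 27, 29, 35 → 3
r = 19: 27, 29, 35 → 3
r = 33: 35 → 1
r = 34: 35 → 1
Cross-inversions: 4 + 4 + 3 + 3 + 1 + 1 = 16

16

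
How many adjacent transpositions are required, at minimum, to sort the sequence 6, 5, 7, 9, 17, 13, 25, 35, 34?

3

Minimum adjacent swaps = number of inversions (each swap of adjacent out-of-order elements removes one inversion and no swap can remove more).
Count inversions — for each element, later elements that are smaller:
6: 5 → 1
5: none → 0
7: none → 0
9: none → 0
17: 13 → 1
13: none → 0
25: none → 0
35: 34 → 1
34: none → 0
Total inversions: 1 + 0 + 0 + 0 + 1 + 0 + 0 + 1 + 0 = 3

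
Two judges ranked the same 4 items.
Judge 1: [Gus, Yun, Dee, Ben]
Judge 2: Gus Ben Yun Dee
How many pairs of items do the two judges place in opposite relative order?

2

Assign each item its position (1..4) in the first ordering, then rewrite the second ordering as that position sequence:
positions: Gus→1, Yun→2, Dee→3, Ben→4
second ordering as positions: [1, 4, 2, 3]
Discordant pairs = inversions in this position sequence.
1: 0
4: 2, 3 → 2
2: 0
3: 0
Total: 0 + 2 + 0 + 0 = 2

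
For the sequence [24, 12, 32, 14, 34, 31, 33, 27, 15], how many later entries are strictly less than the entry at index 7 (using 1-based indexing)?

2

The element at index 7 is 33.
Elements after it: 27, 15
Those smaller than 33: 27, 15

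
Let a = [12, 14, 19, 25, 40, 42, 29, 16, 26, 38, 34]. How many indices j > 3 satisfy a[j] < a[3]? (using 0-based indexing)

1

The element at index 3 is 25.
Elements after it: 40, 42, 29, 16, 26, 38, 34
Those smaller than 25: 16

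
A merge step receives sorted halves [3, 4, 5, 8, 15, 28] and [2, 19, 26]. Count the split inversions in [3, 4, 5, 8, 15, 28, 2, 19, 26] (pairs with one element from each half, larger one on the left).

8

Take each right-half value and tally the left-half values above it:
r = 2: 3, 4, 5, 8, 15, 28 → 6
r = 19: 28 → 1
r = 26: 28 → 1
Cross-inversions: 6 + 1 + 1 = 8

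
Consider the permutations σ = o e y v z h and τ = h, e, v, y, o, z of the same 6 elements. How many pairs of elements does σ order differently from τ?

Assign each item its position (1..6) in the first ordering, then rewrite the second ordering as that position sequence:
positions: o→1, e→2, y→3, v→4, z→5, h→6
second ordering as positions: [6, 2, 4, 3, 1, 5]
Discordant pairs = inversions in this position sequence.
6: 2, 4, 3, 1, 5 → 5
2: 1 → 1
4: 3, 1 → 2
3: 1 → 1
1: 0
5: 0
Total: 5 + 1 + 2 + 1 + 0 + 0 = 9

9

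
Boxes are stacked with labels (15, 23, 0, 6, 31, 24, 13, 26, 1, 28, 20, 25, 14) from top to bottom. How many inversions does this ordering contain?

34 out-of-order pairs

Sweep left to right; for each value list the smaller values that follow it:
15: 5
23: 6
0: 0
6: 1
31: 8
24: 4
13: 1
26: 4
1: 0
28: 3
20: 1
25: 1
14: 0
Sum: 5 + 6 + 0 + 1 + 8 + 4 + 1 + 4 + 0 + 3 + 1 + 1 + 0 = 34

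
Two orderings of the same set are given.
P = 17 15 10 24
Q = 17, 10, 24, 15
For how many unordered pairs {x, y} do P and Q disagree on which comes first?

Assign each item its position (1..4) in the first ordering, then rewrite the second ordering as that position sequence:
positions: 17→1, 15→2, 10→3, 24→4
second ordering as positions: [1, 3, 4, 2]
Discordant pairs = inversions in this position sequence.
1: 0
3: 2 → 1
4: 2 → 1
2: 0
Total: 0 + 1 + 1 + 0 = 2

2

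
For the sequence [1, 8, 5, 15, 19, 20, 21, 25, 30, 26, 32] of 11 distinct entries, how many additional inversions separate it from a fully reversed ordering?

Maximum inversions for 11 distinct elements is C(11, 2) = 11·10/2 = 55.
Current inversions — for each element, count later smaller elements:
1: 0
8: 1
5: 0
15: 0
19: 0
20: 0
21: 0
25: 0
30: 1
26: 0
32: 0
Current total: 0 + 1 + 0 + 0 + 0 + 0 + 0 + 0 + 1 + 0 + 0 = 2
Shortfall: 55 − 2 = 53

53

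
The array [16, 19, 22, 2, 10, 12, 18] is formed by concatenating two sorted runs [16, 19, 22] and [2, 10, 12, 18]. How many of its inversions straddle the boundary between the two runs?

For each element r of the right run, count left-run elements greater than r:
r = 2: 16, 19, 22 → 3
r = 10: 16, 19, 22 → 3
r = 12: 16, 19, 22 → 3
r = 18: 19, 22 → 2
Cross-inversions: 3 + 3 + 3 + 2 = 11

11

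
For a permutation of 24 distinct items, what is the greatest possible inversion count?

The maximum occurs when the array is in strictly decreasing order: every one of the C(24, 2) pairs is inverted.
C(24, 2) = 24·23/2 = 276

276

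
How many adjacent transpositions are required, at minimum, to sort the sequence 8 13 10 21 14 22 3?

Minimum adjacent swaps = number of inversions (each swap of adjacent out-of-order elements removes one inversion and no swap can remove more).
Count inversions — for each element, later elements that are smaller:
8: 3 → 1
13: 10, 3 → 2
10: 3 → 1
21: 14, 3 → 2
14: 3 → 1
22: 3 → 1
3: none → 0
Total inversions: 1 + 2 + 1 + 2 + 1 + 1 + 0 = 8

8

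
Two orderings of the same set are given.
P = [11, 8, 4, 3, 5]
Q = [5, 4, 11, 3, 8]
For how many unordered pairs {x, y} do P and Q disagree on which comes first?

Assign each item its position (1..5) in the first ordering, then rewrite the second ordering as that position sequence:
positions: 11→1, 8→2, 4→3, 3→4, 5→5
second ordering as positions: [5, 3, 1, 4, 2]
Discordant pairs = inversions in this position sequence.
5: 3, 1, 4, 2 → 4
3: 1, 2 → 2
1: 0
4: 2 → 1
2: 0
Total: 4 + 2 + 0 + 1 + 0 = 7

7 disagreeing pairs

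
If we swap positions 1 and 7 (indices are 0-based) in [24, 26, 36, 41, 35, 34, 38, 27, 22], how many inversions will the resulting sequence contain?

20

Positions 1 and 7 hold 26 and 27; after swapping, the array is [24, 27, 36, 41, 35, 34, 38, 26, 22].
Sweep left to right; for each value list the smaller values that follow it:
24: 1
27: 2
36: 4
41: 5
35: 3
34: 2
38: 2
26: 1
22: 0
Sum: 1 + 2 + 4 + 5 + 3 + 2 + 2 + 1 + 0 = 20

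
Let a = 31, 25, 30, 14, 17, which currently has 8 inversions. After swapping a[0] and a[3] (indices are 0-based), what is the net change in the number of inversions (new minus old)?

-5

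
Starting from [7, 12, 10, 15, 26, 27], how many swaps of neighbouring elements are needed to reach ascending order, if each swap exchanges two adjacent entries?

1

Each adjacent swap fixes exactly one inversion, so the minimum swap count equals the number of inversions.
Count inversions — for each element, later elements that are smaller:
7: none → 0
12: 10 → 1
10: none → 0
15: none → 0
26: none → 0
27: none → 0
Total inversions: 0 + 1 + 0 + 0 + 0 + 0 = 1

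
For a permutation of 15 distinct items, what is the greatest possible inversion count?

105

The maximum occurs when the array is in strictly decreasing order: every one of the C(15, 2) pairs is inverted.
C(15, 2) = 15·14/2 = 105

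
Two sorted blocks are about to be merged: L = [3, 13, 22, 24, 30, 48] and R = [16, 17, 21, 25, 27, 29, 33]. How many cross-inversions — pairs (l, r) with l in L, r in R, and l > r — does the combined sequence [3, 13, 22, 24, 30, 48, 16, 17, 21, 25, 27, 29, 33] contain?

Count, for every r in R, how many entries of L exceed r:
r = 16: 22, 24, 30, 48 → 4
r = 17: 22, 24, 30, 48 → 4
r = 21: 22, 24, 30, 48 → 4
r = 25: 30, 48 → 2
r = 27: 30, 48 → 2
r = 29: 30, 48 → 2
r = 33: 48 → 1
Cross-inversions: 4 + 4 + 4 + 2 + 2 + 2 + 1 = 19

19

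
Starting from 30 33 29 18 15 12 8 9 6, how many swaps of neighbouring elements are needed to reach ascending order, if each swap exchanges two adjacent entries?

The minimum number of adjacent swaps to sort an array equals its inversion count, since every such swap removes exactly one inversion.
Count inversions — for each element, later elements that are smaller:
30: 29, 18, 15, 12, 8, 9, 6 → 7
33: 29, 18, 15, 12, 8, 9, 6 → 7
29: 18, 15, 12, 8, 9, 6 → 6
18: 15, 12, 8, 9, 6 → 5
15: 12, 8, 9, 6 → 4
12: 8, 9, 6 → 3
8: 6 → 1
9: 6 → 1
6: none → 0
Total inversions: 7 + 7 + 6 + 5 + 4 + 3 + 1 + 1 + 0 = 34

34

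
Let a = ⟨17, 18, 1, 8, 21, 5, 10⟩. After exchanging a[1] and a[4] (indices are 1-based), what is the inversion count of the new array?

10

Positions 1 and 4 hold 17 and 8; after swapping, the array is [8, 18, 1, 17, 21, 5, 10].
Sweep left to right; for each value list the smaller values that follow it:
8: 2
18: 4
1: 0
17: 2
21: 2
5: 0
10: 0
Sum: 2 + 4 + 0 + 2 + 2 + 0 + 0 = 10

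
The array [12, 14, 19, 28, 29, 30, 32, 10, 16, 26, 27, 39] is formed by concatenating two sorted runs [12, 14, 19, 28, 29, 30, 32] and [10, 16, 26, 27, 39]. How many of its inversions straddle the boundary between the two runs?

20

Count, for every r in R, how many entries of L exceed r:
r = 10: 12, 14, 19, 28, 29, 30, 32 → 7
r = 16: 19, 28, 29, 30, 32 → 5
r = 26: 28, 29, 30, 32 → 4
r = 27: 28, 29, 30, 32 → 4
r = 39: none → 0
Cross-inversions: 7 + 5 + 4 + 4 + 0 = 20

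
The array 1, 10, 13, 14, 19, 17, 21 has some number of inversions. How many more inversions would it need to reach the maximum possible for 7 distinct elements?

20 inversions short

Maximum inversions for 7 distinct elements is C(7, 2) = 7·6/2 = 21.
Current inversions — for each element, count later smaller elements:
1: 0
10: 0
13: 0
14: 0
19: 1
17: 0
21: 0
Current total: 0 + 0 + 0 + 0 + 1 + 0 + 0 = 1
Shortfall: 21 − 1 = 20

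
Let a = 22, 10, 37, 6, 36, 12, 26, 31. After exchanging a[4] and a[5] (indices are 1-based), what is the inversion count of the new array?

13

Positions 4 and 5 hold 6 and 36; after swapping, the array is [22, 10, 37, 36, 6, 12, 26, 31].
Count, for each position, how many later elements it exceeds:
22 → 10, 6, 12 → 3
10 → 6 → 1
37 → 36, 6, 12, 26, 31 → 5
36 → 6, 12, 26, 31 → 4
6 → none → 0
12 → none → 0
26 → none → 0
31 → none → 0
Sum: 3 + 1 + 5 + 4 + 0 + 0 + 0 + 0 = 13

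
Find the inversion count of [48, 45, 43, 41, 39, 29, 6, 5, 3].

Sweep left to right; for each value list the smaller values that follow it:
48: 8
45: 7
43: 6
41: 5
39: 4
29: 3
6: 2
5: 1
3: 0
Sum: 8 + 7 + 6 + 5 + 4 + 3 + 2 + 1 + 0 = 36

36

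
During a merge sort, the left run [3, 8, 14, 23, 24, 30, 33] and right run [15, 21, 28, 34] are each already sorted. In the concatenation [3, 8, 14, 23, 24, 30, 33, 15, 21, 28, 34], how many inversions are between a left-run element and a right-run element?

Count, for every r in R, how many entries of L exceed r:
r = 15: 23, 24, 30, 33 → 4
r = 21: 23, 24, 30, 33 → 4
r = 28: 30, 33 → 2
r = 34: none → 0
Cross-inversions: 4 + 4 + 2 + 0 = 10

10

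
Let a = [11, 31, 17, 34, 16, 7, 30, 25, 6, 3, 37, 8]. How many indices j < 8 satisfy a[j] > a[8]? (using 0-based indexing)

8 such elements

The element at index 8 is 6.
Elements before it: 11, 31, 17, 34, 16, 7, 30, 25
Those larger than 6: 11, 31, 17, 34, 16, 7, 30, 25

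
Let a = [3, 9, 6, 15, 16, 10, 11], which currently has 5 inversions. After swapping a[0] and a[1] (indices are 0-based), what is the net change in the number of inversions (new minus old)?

+1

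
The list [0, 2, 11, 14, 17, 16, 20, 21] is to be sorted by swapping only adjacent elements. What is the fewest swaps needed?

1

The minimum number of adjacent swaps to sort an array equals its inversion count, since every such swap removes exactly one inversion.
Count inversions — for each element, later elements that are smaller:
0: none → 0
2: none → 0
11: none → 0
14: none → 0
17: 16 → 1
16: none → 0
20: none → 0
21: none → 0
Total inversions: 0 + 0 + 0 + 0 + 1 + 0 + 0 + 0 = 1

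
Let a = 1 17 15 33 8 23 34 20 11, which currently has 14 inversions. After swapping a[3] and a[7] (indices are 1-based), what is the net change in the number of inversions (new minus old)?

Positions 3 and 7 hold 15 and 34; after swapping, the array is [1, 17, 34, 33, 8, 23, 15, 20, 11].
Count, for each position, how many later elements it exceeds:
1: 0
17: 3
34: 6
33: 5
8: 0
23: 3
15: 1
20: 1
11: 0
Sum: 0 + 3 + 6 + 5 + 0 + 3 + 1 + 1 + 0 = 19
Change: 19 − 14 = +5

+5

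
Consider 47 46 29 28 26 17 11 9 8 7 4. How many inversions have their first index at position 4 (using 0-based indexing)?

The element at index 4 is 26.
Elements after it: 17, 11, 9, 8, 7, 4
Those smaller than 26: 17, 11, 9, 8, 7, 4

6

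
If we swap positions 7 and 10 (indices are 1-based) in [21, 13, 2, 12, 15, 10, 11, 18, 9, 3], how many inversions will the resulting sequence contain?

Inversions: 27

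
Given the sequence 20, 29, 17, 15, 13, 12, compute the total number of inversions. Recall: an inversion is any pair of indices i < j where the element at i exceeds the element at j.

14

For each element, count later entries that are smaller:
20: 4
29: 4
17: 3
15: 2
13: 1
12: 0
Sum: 4 + 4 + 3 + 2 + 1 + 0 = 14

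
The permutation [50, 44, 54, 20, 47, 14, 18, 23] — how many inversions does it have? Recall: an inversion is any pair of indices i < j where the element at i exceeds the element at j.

Count, for each position, how many later elements it exceeds:
50: 6
44: 4
54: 5
20: 2
47: 3
14: 0
18: 0
23: 0
Sum: 6 + 4 + 5 + 2 + 3 + 0 + 0 + 0 = 20

Inversions: 20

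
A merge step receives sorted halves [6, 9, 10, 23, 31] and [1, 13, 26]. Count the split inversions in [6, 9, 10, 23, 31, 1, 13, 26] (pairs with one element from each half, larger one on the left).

Take each right-half value and tally the left-half values above it:
r = 1: 6, 9, 10, 23, 31 → 5
r = 13: 23, 31 → 2
r = 26: 31 → 1
Cross-inversions: 5 + 2 + 1 = 8

Split inversions: 8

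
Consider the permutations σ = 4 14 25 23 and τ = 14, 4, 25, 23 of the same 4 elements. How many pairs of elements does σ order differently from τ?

Discordant pairs: 1

Assign each item its position (1..4) in the first ordering, then rewrite the second ordering as that position sequence:
positions: 4→1, 14→2, 25→3, 23→4
second ordering as positions: [2, 1, 3, 4]
Discordant pairs = inversions in this position sequence.
2: 1 → 1
1: 0
3: 0
4: 0
Total: 1 + 0 + 0 + 0 = 1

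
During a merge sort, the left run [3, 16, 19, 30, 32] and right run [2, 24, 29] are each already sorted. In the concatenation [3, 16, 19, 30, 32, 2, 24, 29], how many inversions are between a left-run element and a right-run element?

9 split inversions

For each element r of the right run, count left-run elements greater than r:
r = 2: 3, 16, 19, 30, 32 → 5
r = 24: 30, 32 → 2
r = 29: 30, 32 → 2
Cross-inversions: 5 + 2 + 2 = 9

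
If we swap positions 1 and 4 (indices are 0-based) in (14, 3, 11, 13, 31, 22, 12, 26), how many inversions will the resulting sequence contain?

Inversions: 14

Positions 1 and 4 hold 3 and 31; after swapping, the array is [14, 31, 11, 13, 3, 22, 12, 26].
For each element, count later entries that are smaller:
14: 4
31: 6
11: 1
13: 2
3: 0
22: 1
12: 0
26: 0
Sum: 4 + 6 + 1 + 2 + 0 + 1 + 0 + 0 = 14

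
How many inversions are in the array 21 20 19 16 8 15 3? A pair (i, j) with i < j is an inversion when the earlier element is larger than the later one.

Sweep left to right; for each value list the smaller values that follow it:
21 → 20, 19, 16, 8, 15, 3 → 6
20 → 19, 16, 8, 15, 3 → 5
19 → 16, 8, 15, 3 → 4
16 → 8, 15, 3 → 3
8 → 3 → 1
15 → 3 → 1
3 → none → 0
Sum: 6 + 5 + 4 + 3 + 1 + 1 + 0 = 20

20 out-of-order pairs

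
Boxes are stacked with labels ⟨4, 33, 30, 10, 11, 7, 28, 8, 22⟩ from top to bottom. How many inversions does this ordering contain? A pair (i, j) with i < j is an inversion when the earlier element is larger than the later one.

19 out-of-order pairs

For each element, count later entries that are smaller:
4 → none → 0
33 → 30, 10, 11, 7, 28, 8, 22 → 7
30 → 10, 11, 7, 28, 8, 22 → 6
10 → 7, 8 → 2
11 → 7, 8 → 2
7 → none → 0
28 → 8, 22 → 2
8 → none → 0
22 → none → 0
Sum: 0 + 7 + 6 + 2 + 2 + 0 + 2 + 0 + 0 = 19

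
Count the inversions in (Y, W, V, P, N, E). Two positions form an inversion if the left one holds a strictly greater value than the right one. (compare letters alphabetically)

15

For each element, count later entries that are smaller:
Y → W, V, P, N, E → 5
W → V, P, N, E → 4
V → P, N, E → 3
P → N, E → 2
N → E → 1
E → none → 0
Sum: 5 + 4 + 3 + 2 + 1 + 0 = 15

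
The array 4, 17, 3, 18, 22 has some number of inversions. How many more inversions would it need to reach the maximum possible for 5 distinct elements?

Maximum inversions for 5 distinct elements is C(5, 2) = 5·4/2 = 10.
Current inversions — for each element, count later smaller elements:
4: 1
17: 1
3: 0
18: 0
22: 0
Current total: 1 + 1 + 0 + 0 + 0 = 2
Shortfall: 10 − 2 = 8

8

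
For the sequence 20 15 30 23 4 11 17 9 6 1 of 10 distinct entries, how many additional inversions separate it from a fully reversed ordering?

Maximum inversions for 10 distinct elements is C(10, 2) = 10·9/2 = 45.
Current inversions — for each element, count later smaller elements:
20: 7
15: 5
30: 7
23: 6
4: 1
11: 3
17: 3
9: 2
6: 1
1: 0
Current total: 7 + 5 + 7 + 6 + 1 + 3 + 3 + 2 + 1 + 0 = 35
Shortfall: 45 − 35 = 10

10 inversions short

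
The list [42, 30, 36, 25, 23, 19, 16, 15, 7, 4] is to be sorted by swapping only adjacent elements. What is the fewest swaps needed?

44 swaps

The minimum number of adjacent swaps to sort an array equals its inversion count, since every such swap removes exactly one inversion.
Count inversions — for each element, later elements that are smaller:
42: 30, 36, 25, 23, 19, 16, 15, 7, 4 → 9
30: 25, 23, 19, 16, 15, 7, 4 → 7
36: 25, 23, 19, 16, 15, 7, 4 → 7
25: 23, 19, 16, 15, 7, 4 → 6
23: 19, 16, 15, 7, 4 → 5
19: 16, 15, 7, 4 → 4
16: 15, 7, 4 → 3
15: 7, 4 → 2
7: 4 → 1
4: none → 0
Total inversions: 9 + 7 + 7 + 6 + 5 + 4 + 3 + 2 + 1 + 0 = 44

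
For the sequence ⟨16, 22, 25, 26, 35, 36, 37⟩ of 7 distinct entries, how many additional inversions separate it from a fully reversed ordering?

21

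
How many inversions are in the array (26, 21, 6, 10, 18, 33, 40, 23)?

10

Count, for each position, how many later elements it exceeds:
26: 5
21: 3
6: 0
10: 0
18: 0
33: 1
40: 1
23: 0
Sum: 5 + 3 + 0 + 0 + 0 + 1 + 1 + 0 = 10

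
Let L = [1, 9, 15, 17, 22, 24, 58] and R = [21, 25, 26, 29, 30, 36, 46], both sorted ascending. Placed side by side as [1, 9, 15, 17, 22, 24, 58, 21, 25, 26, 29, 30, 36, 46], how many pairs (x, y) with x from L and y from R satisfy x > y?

For each element r of the right run, count left-run elements greater than r:
r = 21: 22, 24, 58 → 3
r = 25: 58 → 1
r = 26: 58 → 1
r = 29: 58 → 1
r = 30: 58 → 1
r = 36: 58 → 1
r = 46: 58 → 1
Cross-inversions: 3 + 1 + 1 + 1 + 1 + 1 + 1 = 9

9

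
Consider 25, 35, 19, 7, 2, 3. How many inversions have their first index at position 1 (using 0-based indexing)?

4

The element at index 1 is 35.
Elements after it: 19, 7, 2, 3
Those smaller than 35: 19, 7, 2, 3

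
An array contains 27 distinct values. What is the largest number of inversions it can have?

351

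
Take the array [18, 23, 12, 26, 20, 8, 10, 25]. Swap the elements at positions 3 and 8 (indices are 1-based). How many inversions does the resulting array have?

18

Positions 3 and 8 hold 12 and 25; after swapping, the array is [18, 23, 25, 26, 20, 8, 10, 12].
Count, for each position, how many later elements it exceeds:
18: 3
23: 4
25: 4
26: 4
20: 3
8: 0
10: 0
12: 0
Sum: 3 + 4 + 4 + 4 + 3 + 0 + 0 + 0 = 18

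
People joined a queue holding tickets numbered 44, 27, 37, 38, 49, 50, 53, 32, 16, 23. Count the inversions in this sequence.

Sweep left to right; for each value list the smaller values that follow it:
44 → 27, 37, 38, 32, 16, 23 → 6
27 → 16, 23 → 2
37 → 32, 16, 23 → 3
38 → 32, 16, 23 → 3
49 → 32, 16, 23 → 3
50 → 32, 16, 23 → 3
53 → 32, 16, 23 → 3
32 → 16, 23 → 2
16 → none → 0
23 → none → 0
Sum: 6 + 2 + 3 + 3 + 3 + 3 + 3 + 2 + 0 + 0 = 25

25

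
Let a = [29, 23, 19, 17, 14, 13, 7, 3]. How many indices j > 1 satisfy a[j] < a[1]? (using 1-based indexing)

The element at index 1 is 29.
Elements after it: 23, 19, 17, 14, 13, 7, 3
Those smaller than 29: 23, 19, 17, 14, 13, 7, 3

7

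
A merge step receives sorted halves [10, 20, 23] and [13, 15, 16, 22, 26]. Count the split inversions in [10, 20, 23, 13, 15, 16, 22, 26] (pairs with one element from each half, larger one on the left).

For each element r of the right run, count left-run elements greater than r:
r = 13: 20, 23 → 2
r = 15: 20, 23 → 2
r = 16: 20, 23 → 2
r = 22: 23 → 1
r = 26: none → 0
Cross-inversions: 2 + 2 + 2 + 1 + 0 = 7

7 split inversions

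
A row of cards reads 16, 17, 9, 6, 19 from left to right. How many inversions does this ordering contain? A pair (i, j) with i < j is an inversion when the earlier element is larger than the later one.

For each element, count later entries that are smaller:
16: 2
17: 2
9: 1
6: 0
19: 0
Sum: 2 + 2 + 1 + 0 + 0 = 5

5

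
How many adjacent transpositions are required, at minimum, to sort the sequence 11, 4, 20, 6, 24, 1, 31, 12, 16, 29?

Adjacent swaps: 15

Minimum adjacent swaps = number of inversions (each swap of adjacent out-of-order elements removes one inversion and no swap can remove more).
Count inversions — for each element, later elements that are smaller:
11: 4, 6, 1 → 3
4: 1 → 1
20: 6, 1, 12, 16 → 4
6: 1 → 1
24: 1, 12, 16 → 3
1: none → 0
31: 12, 16, 29 → 3
12: none → 0
16: none → 0
29: none → 0
Total inversions: 3 + 1 + 4 + 1 + 3 + 0 + 3 + 0 + 0 + 0 = 15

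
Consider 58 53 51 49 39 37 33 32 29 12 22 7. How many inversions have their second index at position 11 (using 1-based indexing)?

9 such elements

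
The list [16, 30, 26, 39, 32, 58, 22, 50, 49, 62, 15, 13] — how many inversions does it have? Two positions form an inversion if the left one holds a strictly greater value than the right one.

31 out-of-order pairs

Count, for each position, how many later elements it exceeds:
16 → 15, 13 → 2
30 → 26, 22, 15, 13 → 4
26 → 22, 15, 13 → 3
39 → 32, 22, 15, 13 → 4
32 → 22, 15, 13 → 3
58 → 22, 50, 49, 15, 13 → 5
22 → 15, 13 → 2
50 → 49, 15, 13 → 3
49 → 15, 13 → 2
62 → 15, 13 → 2
15 → 13 → 1
13 → none → 0
Sum: 2 + 4 + 3 + 4 + 3 + 5 + 2 + 3 + 2 + 2 + 1 + 0 = 31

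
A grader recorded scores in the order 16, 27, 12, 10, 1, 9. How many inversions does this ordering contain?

Inversions: 13

Count, for each position, how many later elements it exceeds:
16: 4
27: 4
12: 3
10: 2
1: 0
9: 0
Sum: 4 + 4 + 3 + 2 + 0 + 0 = 13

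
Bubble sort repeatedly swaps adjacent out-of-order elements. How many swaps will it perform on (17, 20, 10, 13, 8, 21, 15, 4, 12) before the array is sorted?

The minimum number of adjacent swaps to sort an array equals its inversion count, since every such swap removes exactly one inversion.
Count inversions — for each element, later elements that are smaller:
17: 10, 13, 8, 15, 4, 12 → 6
20: 10, 13, 8, 15, 4, 12 → 6
10: 8, 4 → 2
13: 8, 4, 12 → 3
8: 4 → 1
21: 15, 4, 12 → 3
15: 4, 12 → 2
4: none → 0
12: none → 0
Total inversions: 6 + 6 + 2 + 3 + 1 + 3 + 2 + 0 + 0 = 23

23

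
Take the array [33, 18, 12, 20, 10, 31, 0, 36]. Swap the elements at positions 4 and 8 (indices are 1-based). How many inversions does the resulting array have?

18

Positions 4 and 8 hold 20 and 36; after swapping, the array is [33, 18, 12, 36, 10, 31, 0, 20].
Sweep left to right; for each value list the smaller values that follow it:
33: 6
18: 3
12: 2
36: 4
10: 1
31: 2
0: 0
20: 0
Sum: 6 + 3 + 2 + 4 + 1 + 2 + 0 + 0 = 18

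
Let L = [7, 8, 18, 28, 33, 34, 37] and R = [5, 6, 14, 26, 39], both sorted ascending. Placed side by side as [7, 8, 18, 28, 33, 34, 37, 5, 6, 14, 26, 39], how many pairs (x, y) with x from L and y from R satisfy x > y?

For each element r of the right run, count left-run elements greater than r:
r = 5: 7, 8, 18, 28, 33, 34, 37 → 7
r = 6: 7, 8, 18, 28, 33, 34, 37 → 7
r = 14: 18, 28, 33, 34, 37 → 5
r = 26: 28, 33, 34, 37 → 4
r = 39: none → 0
Cross-inversions: 7 + 7 + 5 + 4 + 0 = 23

23 cross-inversions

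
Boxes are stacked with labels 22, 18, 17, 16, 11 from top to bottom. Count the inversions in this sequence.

10 inversions

Count, for each position, how many later elements it exceeds:
22: 4
18: 3
17: 2
16: 1
11: 0
Sum: 4 + 3 + 2 + 1 + 0 = 10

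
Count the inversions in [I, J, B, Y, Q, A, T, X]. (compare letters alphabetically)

Element-by-element contributions:
I → B, A → 2
J → B, A → 2
B → A → 1
Y → Q, A, T, X → 4
Q → A → 1
A → none → 0
T → none → 0
X → none → 0
Sum: 2 + 2 + 1 + 4 + 1 + 0 + 0 + 0 = 10

10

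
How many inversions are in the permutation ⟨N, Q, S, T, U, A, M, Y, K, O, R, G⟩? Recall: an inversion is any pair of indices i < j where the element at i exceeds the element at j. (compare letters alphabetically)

Sweep left to right; for each value list the smaller values that follow it:
N → A, M, K, G → 4
Q → A, M, K, O, G → 5
S → A, M, K, O, R, G → 6
T → A, M, K, O, R, G → 6
U → A, M, K, O, R, G → 6
A → none → 0
M → K, G → 2
Y → K, O, R, G → 4
K → G → 1
O → G → 1
R → G → 1
G → none → 0
Sum: 4 + 5 + 6 + 6 + 6 + 0 + 2 + 4 + 1 + 1 + 1 + 0 = 36

36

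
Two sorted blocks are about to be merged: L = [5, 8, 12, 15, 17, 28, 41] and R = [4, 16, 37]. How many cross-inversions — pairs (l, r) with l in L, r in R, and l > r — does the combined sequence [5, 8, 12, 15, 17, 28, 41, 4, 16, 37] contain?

Split inversions: 11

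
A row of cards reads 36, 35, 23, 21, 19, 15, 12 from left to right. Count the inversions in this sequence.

Sweep left to right; for each value list the smaller values that follow it:
36: 6
35: 5
23: 4
21: 3
19: 2
15: 1
12: 0
Sum: 6 + 5 + 4 + 3 + 2 + 1 + 0 = 21

21 out-of-order pairs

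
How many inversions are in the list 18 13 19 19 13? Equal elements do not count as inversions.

Out-of-order index pairs (1-indexed):
(1,2): 18 > 13
(1,5): 18 > 13
(3,5): 19 > 13
(4,5): 19 > 13
That's 4 pairs.

4 out-of-order pairs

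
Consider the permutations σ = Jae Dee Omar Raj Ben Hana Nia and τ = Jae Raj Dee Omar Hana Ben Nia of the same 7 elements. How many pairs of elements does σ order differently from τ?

3

Assign each item its position (1..7) in the first ordering, then rewrite the second ordering as that position sequence:
positions: Jae→1, Dee→2, Omar→3, Raj→4, Ben→5, Hana→6, Nia→7
second ordering as positions: [1, 4, 2, 3, 6, 5, 7]
Discordant pairs = inversions in this position sequence.
1: 0
4: 2, 3 → 2
2: 0
3: 0
6: 5 → 1
5: 0
7: 0
Total: 0 + 2 + 0 + 0 + 1 + 0 + 0 = 3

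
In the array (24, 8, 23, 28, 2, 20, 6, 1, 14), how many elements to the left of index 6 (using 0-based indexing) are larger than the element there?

The element at index 6 is 6.
Elements before it: 24, 8, 23, 28, 2, 20
Those larger than 6: 24, 8, 23, 28, 20

5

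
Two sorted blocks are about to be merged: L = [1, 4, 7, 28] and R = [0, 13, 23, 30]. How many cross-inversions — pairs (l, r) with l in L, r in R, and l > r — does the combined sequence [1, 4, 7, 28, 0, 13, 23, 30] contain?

Split inversions: 6

For each element r of the right run, count left-run elements greater than r:
r = 0: 1, 4, 7, 28 → 4
r = 13: 28 → 1
r = 23: 28 → 1
r = 30: none → 0
Cross-inversions: 4 + 1 + 1 + 0 = 6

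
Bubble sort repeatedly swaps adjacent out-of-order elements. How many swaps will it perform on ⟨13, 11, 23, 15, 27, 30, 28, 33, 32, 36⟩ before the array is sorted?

4 swaps

The minimum number of adjacent swaps to sort an array equals its inversion count, since every such swap removes exactly one inversion.
Count inversions — for each element, later elements that are smaller:
13: 11 → 1
11: none → 0
23: 15 → 1
15: none → 0
27: none → 0
30: 28 → 1
28: none → 0
33: 32 → 1
32: none → 0
36: none → 0
Total inversions: 1 + 0 + 1 + 0 + 0 + 1 + 0 + 1 + 0 + 0 = 4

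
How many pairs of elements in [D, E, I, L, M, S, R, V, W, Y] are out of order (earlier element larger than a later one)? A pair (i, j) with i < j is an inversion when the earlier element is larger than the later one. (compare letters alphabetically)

1 inversion

Sweep left to right; for each value list the smaller values that follow it:
D → none → 0
E → none → 0
I → none → 0
L → none → 0
M → none → 0
S → R → 1
R → none → 0
V → none → 0
W → none → 0
Y → none → 0
Sum: 0 + 0 + 0 + 0 + 0 + 1 + 0 + 0 + 0 + 0 = 1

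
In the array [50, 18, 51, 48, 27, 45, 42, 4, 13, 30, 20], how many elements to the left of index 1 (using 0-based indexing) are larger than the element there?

1 such element

The element at index 1 is 18.
Elements before it: 50
Those larger than 18: 50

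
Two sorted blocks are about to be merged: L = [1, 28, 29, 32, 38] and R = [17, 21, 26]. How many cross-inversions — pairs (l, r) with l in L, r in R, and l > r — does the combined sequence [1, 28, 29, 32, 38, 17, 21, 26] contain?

12 split inversions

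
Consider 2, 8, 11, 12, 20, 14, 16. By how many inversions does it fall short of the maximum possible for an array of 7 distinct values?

Maximum inversions for 7 distinct elements is C(7, 2) = 7·6/2 = 21.
Current inversions — for each element, count later smaller elements:
2: 0
8: 0
11: 0
12: 0
20: 2
14: 0
16: 0
Current total: 0 + 0 + 0 + 0 + 2 + 0 + 0 = 2
Shortfall: 21 − 2 = 19

19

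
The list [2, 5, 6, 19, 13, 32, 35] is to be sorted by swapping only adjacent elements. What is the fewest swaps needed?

1

The minimum number of adjacent swaps to sort an array equals its inversion count, since every such swap removes exactly one inversion.
Count inversions — for each element, later elements that are smaller:
2: none → 0
5: none → 0
6: none → 0
19: 13 → 1
13: none → 0
32: none → 0
35: none → 0
Total inversions: 0 + 0 + 0 + 1 + 0 + 0 + 0 = 1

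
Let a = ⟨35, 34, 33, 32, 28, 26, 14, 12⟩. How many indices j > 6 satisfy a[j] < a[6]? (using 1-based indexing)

2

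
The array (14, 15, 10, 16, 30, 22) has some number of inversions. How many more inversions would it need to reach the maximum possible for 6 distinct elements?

12 inversions short

Maximum inversions for 6 distinct elements is C(6, 2) = 6·5/2 = 15.
Current inversions — for each element, count later smaller elements:
14: 1
15: 1
10: 0
16: 0
30: 1
22: 0
Current total: 1 + 1 + 0 + 0 + 1 + 0 = 3
Shortfall: 15 − 3 = 12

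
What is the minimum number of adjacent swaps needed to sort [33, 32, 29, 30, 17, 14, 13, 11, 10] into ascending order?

Minimum adjacent swaps = number of inversions (each swap of adjacent out-of-order elements removes one inversion and no swap can remove more).
Count inversions — for each element, later elements that are smaller:
33: 32, 29, 30, 17, 14, 13, 11, 10 → 8
32: 29, 30, 17, 14, 13, 11, 10 → 7
29: 17, 14, 13, 11, 10 → 5
30: 17, 14, 13, 11, 10 → 5
17: 14, 13, 11, 10 → 4
14: 13, 11, 10 → 3
13: 11, 10 → 2
11: 10 → 1
10: none → 0
Total inversions: 8 + 7 + 5 + 5 + 4 + 3 + 2 + 1 + 0 = 35

35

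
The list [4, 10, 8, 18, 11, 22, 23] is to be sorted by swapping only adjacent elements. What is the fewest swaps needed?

Each adjacent swap fixes exactly one inversion, so the minimum swap count equals the number of inversions.
Count inversions — for each element, later elements that are smaller:
4: none → 0
10: 8 → 1
8: none → 0
18: 11 → 1
11: none → 0
22: none → 0
23: none → 0
Total inversions: 0 + 1 + 0 + 1 + 0 + 0 + 0 = 2

There are 2 swaps.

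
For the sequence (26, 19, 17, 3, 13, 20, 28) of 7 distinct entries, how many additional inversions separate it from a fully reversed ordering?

Maximum inversions for 7 distinct elements is C(7, 2) = 7·6/2 = 21.
Current inversions — for each element, count later smaller elements:
26: 5
19: 3
17: 2
3: 0
13: 0
20: 0
28: 0
Current total: 5 + 3 + 2 + 0 + 0 + 0 + 0 = 10
Shortfall: 21 − 10 = 11

11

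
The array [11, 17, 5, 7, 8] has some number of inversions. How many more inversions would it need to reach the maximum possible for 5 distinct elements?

4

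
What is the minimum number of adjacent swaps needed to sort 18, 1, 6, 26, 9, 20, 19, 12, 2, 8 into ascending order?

Minimum adjacent swaps = number of inversions (each swap of adjacent out-of-order elements removes one inversion and no swap can remove more).
Count inversions — for each element, later elements that are smaller:
18: 1, 6, 9, 12, 2, 8 → 6
1: none → 0
6: 2 → 1
26: 9, 20, 19, 12, 2, 8 → 6
9: 2, 8 → 2
20: 19, 12, 2, 8 → 4
19: 12, 2, 8 → 3
12: 2, 8 → 2
2: none → 0
8: none → 0
Total inversions: 6 + 0 + 1 + 6 + 2 + 4 + 3 + 2 + 0 + 0 = 24

24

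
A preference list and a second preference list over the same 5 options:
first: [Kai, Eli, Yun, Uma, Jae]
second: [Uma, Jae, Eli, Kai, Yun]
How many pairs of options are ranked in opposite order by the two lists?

7

Assign each item its position (1..5) in the first ordering, then rewrite the second ordering as that position sequence:
positions: Kai→1, Eli→2, Yun→3, Uma→4, Jae→5
second ordering as positions: [4, 5, 2, 1, 3]
Discordant pairs = inversions in this position sequence.
4: 2, 1, 3 → 3
5: 2, 1, 3 → 3
2: 1 → 1
1: 0
3: 0
Total: 3 + 3 + 1 + 0 + 0 = 7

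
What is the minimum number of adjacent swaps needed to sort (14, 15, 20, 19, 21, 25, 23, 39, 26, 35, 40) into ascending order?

Minimum adjacent swaps = number of inversions (each swap of adjacent out-of-order elements removes one inversion and no swap can remove more).
Count inversions — for each element, later elements that are smaller:
14: none → 0
15: none → 0
20: 19 → 1
19: none → 0
21: none → 0
25: 23 → 1
23: none → 0
39: 26, 35 → 2
26: none → 0
35: none → 0
40: none → 0
Total inversions: 0 + 0 + 1 + 0 + 0 + 1 + 0 + 2 + 0 + 0 + 0 = 4

Swaps: 4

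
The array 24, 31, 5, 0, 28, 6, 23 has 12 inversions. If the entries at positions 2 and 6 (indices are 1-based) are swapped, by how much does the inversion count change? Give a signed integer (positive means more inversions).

Positions 2 and 6 hold 31 and 6; after swapping, the array is [24, 6, 5, 0, 28, 31, 23].
Element-by-element contributions:
24: 4
6: 2
5: 1
0: 0
28: 1
31: 1
23: 0
Sum: 4 + 2 + 1 + 0 + 1 + 1 + 0 = 9
Change: 9 − 12 = -3

-3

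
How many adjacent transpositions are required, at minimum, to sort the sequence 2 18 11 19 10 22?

Minimum adjacent swaps = number of inversions (each swap of adjacent out-of-order elements removes one inversion and no swap can remove more).
Count inversions — for each element, later elements that are smaller:
2: none → 0
18: 11, 10 → 2
11: 10 → 1
19: 10 → 1
10: none → 0
22: none → 0
Total inversions: 0 + 2 + 1 + 1 + 0 + 0 = 4

There are 4 swaps.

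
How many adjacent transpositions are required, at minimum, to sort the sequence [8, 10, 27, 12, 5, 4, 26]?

11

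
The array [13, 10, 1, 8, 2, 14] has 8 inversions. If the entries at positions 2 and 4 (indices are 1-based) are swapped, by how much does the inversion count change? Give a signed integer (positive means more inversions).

-1

Positions 2 and 4 hold 10 and 8; after swapping, the array is [13, 8, 1, 10, 2, 14].
For each element, count later entries that are smaller:
13: 4
8: 2
1: 0
10: 1
2: 0
14: 0
Sum: 4 + 2 + 0 + 1 + 0 + 0 = 7
Change: 7 − 8 = -1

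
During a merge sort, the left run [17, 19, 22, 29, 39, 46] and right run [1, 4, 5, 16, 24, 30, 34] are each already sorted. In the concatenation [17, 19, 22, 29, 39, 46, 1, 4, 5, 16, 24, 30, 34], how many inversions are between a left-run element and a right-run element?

31

Count, for every r in R, how many entries of L exceed r:
r = 1: 17, 19, 22, 29, 39, 46 → 6
r = 4: 17, 19, 22, 29, 39, 46 → 6
r = 5: 17, 19, 22, 29, 39, 46 → 6
r = 16: 17, 19, 22, 29, 39, 46 → 6
r = 24: 29, 39, 46 → 3
r = 30: 39, 46 → 2
r = 34: 39, 46 → 2
Cross-inversions: 6 + 6 + 6 + 6 + 3 + 2 + 2 = 31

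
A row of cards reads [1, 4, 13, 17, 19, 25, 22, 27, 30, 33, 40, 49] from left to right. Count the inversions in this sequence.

1

Count, for each position, how many later elements it exceeds:
1 → none → 0
4 → none → 0
13 → none → 0
17 → none → 0
19 → none → 0
25 → 22 → 1
22 → none → 0
27 → none → 0
30 → none → 0
33 → none → 0
40 → none → 0
49 → none → 0
Sum: 0 + 0 + 0 + 0 + 0 + 1 + 0 + 0 + 0 + 0 + 0 + 0 = 1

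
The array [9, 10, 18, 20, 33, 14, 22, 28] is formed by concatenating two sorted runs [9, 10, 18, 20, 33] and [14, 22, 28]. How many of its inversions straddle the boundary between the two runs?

5 cross-inversions

Count, for every r in R, how many entries of L exceed r:
r = 14: 18, 20, 33 → 3
r = 22: 33 → 1
r = 28: 33 → 1
Cross-inversions: 3 + 1 + 1 = 5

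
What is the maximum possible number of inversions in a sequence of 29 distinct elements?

406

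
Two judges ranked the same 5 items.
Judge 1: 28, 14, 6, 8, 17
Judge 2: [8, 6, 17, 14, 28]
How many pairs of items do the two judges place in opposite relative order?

Assign each item its position (1..5) in the first ordering, then rewrite the second ordering as that position sequence:
positions: 28→1, 14→2, 6→3, 8→4, 17→5
second ordering as positions: [4, 3, 5, 2, 1]
Discordant pairs = inversions in this position sequence.
4: 3, 2, 1 → 3
3: 2, 1 → 2
5: 2, 1 → 2
2: 1 → 1
1: 0
Total: 3 + 2 + 2 + 1 + 0 = 8

8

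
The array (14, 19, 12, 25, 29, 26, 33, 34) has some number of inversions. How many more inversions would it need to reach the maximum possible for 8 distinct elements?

25

Maximum inversions for 8 distinct elements is C(8, 2) = 8·7/2 = 28.
Current inversions — for each element, count later smaller elements:
14: 1
19: 1
12: 0
25: 0
29: 1
26: 0
33: 0
34: 0
Current total: 1 + 1 + 0 + 0 + 1 + 0 + 0 + 0 = 3
Shortfall: 28 − 3 = 25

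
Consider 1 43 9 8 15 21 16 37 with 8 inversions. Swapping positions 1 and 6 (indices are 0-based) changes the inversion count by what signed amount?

Positions 1 and 6 hold 43 and 16; after swapping, the array is [1, 16, 9, 8, 15, 21, 43, 37].
Sweep left to right; for each value list the smaller values that follow it:
1: 0
16: 3
9: 1
8: 0
15: 0
21: 0
43: 1
37: 0
Sum: 0 + 3 + 1 + 0 + 0 + 0 + 1 + 0 = 5
Change: 5 − 8 = -3

-3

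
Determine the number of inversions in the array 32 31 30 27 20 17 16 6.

28 out-of-order pairs

Element-by-element contributions:
32 → 31, 30, 27, 20, 17, 16, 6 → 7
31 → 30, 27, 20, 17, 16, 6 → 6
30 → 27, 20, 17, 16, 6 → 5
27 → 20, 17, 16, 6 → 4
20 → 17, 16, 6 → 3
17 → 16, 6 → 2
16 → 6 → 1
6 → none → 0
Sum: 7 + 6 + 5 + 4 + 3 + 2 + 1 + 0 = 28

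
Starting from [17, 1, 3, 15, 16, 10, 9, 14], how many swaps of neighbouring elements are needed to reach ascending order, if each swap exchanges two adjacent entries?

There are 14 swaps.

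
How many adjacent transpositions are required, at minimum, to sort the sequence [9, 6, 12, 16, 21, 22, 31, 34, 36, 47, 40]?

2

Each adjacent swap fixes exactly one inversion, so the minimum swap count equals the number of inversions.
Count inversions — for each element, later elements that are smaller:
9: 6 → 1
6: none → 0
12: none → 0
16: none → 0
21: none → 0
22: none → 0
31: none → 0
34: none → 0
36: none → 0
47: 40 → 1
40: none → 0
Total inversions: 1 + 0 + 0 + 0 + 0 + 0 + 0 + 0 + 0 + 1 + 0 = 2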